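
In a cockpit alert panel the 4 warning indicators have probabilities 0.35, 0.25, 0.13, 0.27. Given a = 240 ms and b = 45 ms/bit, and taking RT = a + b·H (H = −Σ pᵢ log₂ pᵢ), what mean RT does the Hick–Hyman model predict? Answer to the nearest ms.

327 ms

H = 0.35·log₂(1/0.35) + 0.25·log₂(1/0.25) + 0.13·log₂(1/0.13) + 0.27·log₂(1/0.27) = 1.9228 bits.
RT = 240 + 45 × 1.9228 = 326.52 ms.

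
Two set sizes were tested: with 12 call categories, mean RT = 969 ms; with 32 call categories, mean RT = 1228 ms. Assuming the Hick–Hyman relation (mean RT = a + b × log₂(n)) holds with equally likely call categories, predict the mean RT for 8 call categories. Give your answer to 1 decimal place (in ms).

With log₂ n on the abscissa the relation is linear; from the two conditions:
  b = (1228 − 969) / (log₂ 32 − log₂ 12) = 259 / (5 − 3.5850) = 183.034 ms/bit
  a = 969 − 183.034 × 3.5850 = 312.830 ms
Then RT(8) = 312.830 + 183.034 × log₂ 8 = 312.830 + 183.034 × 3 ≈ 861.932 ms.

861.9 ms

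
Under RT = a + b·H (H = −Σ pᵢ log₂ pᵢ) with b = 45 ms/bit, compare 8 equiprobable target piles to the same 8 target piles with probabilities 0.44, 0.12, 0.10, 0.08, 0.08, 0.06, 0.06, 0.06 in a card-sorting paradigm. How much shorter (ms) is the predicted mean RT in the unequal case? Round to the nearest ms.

Equiprobable entropy H₀ = log₂ 8 = 3.0000 bits.
Skewed entropy H = −Σ pᵢ log₂ pᵢ = 2.5340 bits.
ΔRT = b·(H₀ − H) = 45 × 0.4660 = 20.97 ms.

21 ms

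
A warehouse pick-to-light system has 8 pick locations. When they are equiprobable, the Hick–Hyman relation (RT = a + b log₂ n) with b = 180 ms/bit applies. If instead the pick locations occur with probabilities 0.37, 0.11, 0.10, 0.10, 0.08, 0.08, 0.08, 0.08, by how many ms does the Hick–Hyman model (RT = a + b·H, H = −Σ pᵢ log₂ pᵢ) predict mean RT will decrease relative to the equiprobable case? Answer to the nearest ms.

52 ms

Equiprobable entropy H₀ = log₂ 8 = 3.0000 bits.
Skewed entropy H = −Σ pᵢ log₂ pᵢ = 2.7114 bits.
ΔRT = b·(H₀ − H) = 180 × 0.2886 = 51.94 ms.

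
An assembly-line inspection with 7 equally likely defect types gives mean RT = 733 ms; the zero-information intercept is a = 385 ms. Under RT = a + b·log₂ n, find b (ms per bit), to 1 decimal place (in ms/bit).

124.0 ms/bit

log₂(7) = 2.8074 bits.
b = (RT − a)/log₂ n = (733 − 385) / 2.8074 = 123.960 ms/bit.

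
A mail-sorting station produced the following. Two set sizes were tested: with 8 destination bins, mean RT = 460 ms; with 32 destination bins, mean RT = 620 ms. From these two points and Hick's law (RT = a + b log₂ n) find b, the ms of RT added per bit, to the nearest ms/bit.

80 ms/bit

b = (RT₂ − RT₁)/(log₂ n₂ − log₂ n₁) = (620 − 460)/(5 − 3) = 80 ms/bit.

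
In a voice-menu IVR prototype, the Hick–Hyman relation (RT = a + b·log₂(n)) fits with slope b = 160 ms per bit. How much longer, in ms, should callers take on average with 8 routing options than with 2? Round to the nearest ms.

320 ms

Only the slope matters, since a is common to both: ΔRT = b·log₂(n₂/n₁).
log₂(8) − log₂(2) = log₂(8/2) = log₂(4) = 2.
ΔRT = 160 × 2.0000 = 320.000 ms.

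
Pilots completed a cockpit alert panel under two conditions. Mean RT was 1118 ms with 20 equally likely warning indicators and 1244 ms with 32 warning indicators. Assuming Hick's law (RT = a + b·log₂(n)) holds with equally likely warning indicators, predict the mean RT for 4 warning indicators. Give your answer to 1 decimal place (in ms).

Fit slope and intercept:
  b = (1244 − 1118) / (log₂ 32 − log₂ 20) = 126 / (5 − 4.3219) = 185.821 ms/bit
  a = 1118 − 185.821 × 4.3219 = 314.895 ms
Then RT(4) = 314.895 + 185.821 × log₂ 4 = 314.895 + 185.821 × 2 ≈ 686.537 ms.

686.5 ms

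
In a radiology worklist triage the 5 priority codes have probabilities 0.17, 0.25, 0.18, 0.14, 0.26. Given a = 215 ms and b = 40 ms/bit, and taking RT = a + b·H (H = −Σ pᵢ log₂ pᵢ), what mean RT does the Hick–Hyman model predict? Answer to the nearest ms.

H = 0.17·log₂(1/0.17) + 0.25·log₂(1/0.25) + 0.18·log₂(1/0.18) + 0.14·log₂(1/0.14) + 0.26·log₂(1/0.26) = 2.2823 bits.
RT = 215 + 40 × 2.2823 = 306.29 ms.

306 ms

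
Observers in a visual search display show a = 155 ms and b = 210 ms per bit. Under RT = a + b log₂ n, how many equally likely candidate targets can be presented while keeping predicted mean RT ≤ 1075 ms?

210·log₂ n ≤ 1075 − 155 = 920, giving log₂ n ≤ 4.3810 and n ≤ 20.835. The largest whole number is 20.

20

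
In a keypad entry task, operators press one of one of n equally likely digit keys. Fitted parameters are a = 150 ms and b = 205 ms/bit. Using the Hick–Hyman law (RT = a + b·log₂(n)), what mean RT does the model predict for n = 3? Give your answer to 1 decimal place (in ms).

474.9 ms

log₂(3) = 1.5850 bits, so RT = 150 + 205 × 1.5850 ≈ 474.917 ms.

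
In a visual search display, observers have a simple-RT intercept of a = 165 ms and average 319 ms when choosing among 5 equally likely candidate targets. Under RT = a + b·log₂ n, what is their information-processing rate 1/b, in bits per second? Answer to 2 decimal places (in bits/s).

15.08 bits/s

b = (319 − 165)/log₂ 5 = 154/2.3219 = 66.324 ms per bit = 0.06632 s/bit; the reciprocal is 15.077 bits/s.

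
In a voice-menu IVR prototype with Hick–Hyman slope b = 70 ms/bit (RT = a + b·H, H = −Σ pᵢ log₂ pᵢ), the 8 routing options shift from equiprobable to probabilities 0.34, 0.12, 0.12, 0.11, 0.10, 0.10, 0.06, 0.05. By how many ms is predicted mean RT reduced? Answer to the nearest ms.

The RT saving is b·ΔH. Equiprobable H₀ = log₂(8) = 3.0000 bits; with the given probabilities H = 2.7376 bits.
b·(H₀ − H) = 70 × (3.0000 − 2.7376) = 18.37 ms.

18 ms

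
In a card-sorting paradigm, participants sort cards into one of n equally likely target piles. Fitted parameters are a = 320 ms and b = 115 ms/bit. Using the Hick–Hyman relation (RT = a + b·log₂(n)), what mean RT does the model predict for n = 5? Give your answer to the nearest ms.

log₂(5) = 2.3219 bits, so RT = 320 + 115 × 2.3219 ≈ 587.022 ms.

587 ms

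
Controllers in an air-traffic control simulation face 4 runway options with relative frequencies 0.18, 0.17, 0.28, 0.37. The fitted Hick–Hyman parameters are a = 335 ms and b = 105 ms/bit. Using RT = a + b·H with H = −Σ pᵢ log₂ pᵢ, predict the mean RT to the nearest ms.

H = 0.18·log₂(1/0.18) + 0.17·log₂(1/0.17) + 0.28·log₂(1/0.28) + 0.37·log₂(1/0.37) = 1.9248 bits.
RT = 335 + 105 × 1.9248 = 537.11 ms.

537 ms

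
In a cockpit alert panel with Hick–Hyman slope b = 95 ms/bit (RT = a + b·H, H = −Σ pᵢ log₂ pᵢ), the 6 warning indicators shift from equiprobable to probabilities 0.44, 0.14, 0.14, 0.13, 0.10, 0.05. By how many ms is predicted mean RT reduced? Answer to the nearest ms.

Equiprobable entropy H₀ = log₂ 6 = 2.5850 bits.
Skewed entropy H = −Σ pᵢ log₂ pᵢ = 2.2463 bits.
ΔRT = b·(H₀ − H) = 95 × 0.3387 = 32.17 ms.

32 ms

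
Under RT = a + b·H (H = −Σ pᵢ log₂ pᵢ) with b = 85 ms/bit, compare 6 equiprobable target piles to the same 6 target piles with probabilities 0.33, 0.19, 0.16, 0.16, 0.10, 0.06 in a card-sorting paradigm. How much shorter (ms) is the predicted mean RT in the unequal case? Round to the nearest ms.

15 ms

Equiprobable entropy H₀ = log₂ 6 = 2.5850 bits.
Skewed entropy H = −Σ pᵢ log₂ pᵢ = 2.4048 bits.
ΔRT = b·(H₀ − H) = 85 × 0.1802 = 15.31 ms.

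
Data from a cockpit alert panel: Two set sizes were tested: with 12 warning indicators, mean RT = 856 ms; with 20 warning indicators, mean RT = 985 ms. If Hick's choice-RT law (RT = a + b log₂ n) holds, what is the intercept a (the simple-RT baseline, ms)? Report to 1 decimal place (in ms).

The slope on a log₂ axis is (985 − 856) / (4.3219 − 3.5850) = 175.042 ms/bit.
Intercept: a = 856 − 175.042·log₂(12) = 228.481 ms.

228.5 ms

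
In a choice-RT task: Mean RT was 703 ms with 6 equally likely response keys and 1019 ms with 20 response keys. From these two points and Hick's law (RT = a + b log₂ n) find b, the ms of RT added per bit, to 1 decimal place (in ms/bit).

181.9 ms/bit

Slope: b = (1019 − 703) / (log₂ 20 − log₂ 6) = 316/1.7370 = 181.926 ms/bit.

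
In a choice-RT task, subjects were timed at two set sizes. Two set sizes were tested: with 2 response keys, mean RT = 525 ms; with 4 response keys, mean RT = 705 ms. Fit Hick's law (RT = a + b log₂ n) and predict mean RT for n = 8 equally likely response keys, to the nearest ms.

RT is linear in log₂ n, so two points fix the line:
  b = (705 − 525) / (log₂ 4 − log₂ 2) = 180 / (2 − 1) = 180 ms/bit
  a = 525 − 180 × 1 = 345 ms
Then RT(8) = 345 + 180 × log₂ 8 = 345 + 180 × 3 ≈ 885.000 ms.

885 ms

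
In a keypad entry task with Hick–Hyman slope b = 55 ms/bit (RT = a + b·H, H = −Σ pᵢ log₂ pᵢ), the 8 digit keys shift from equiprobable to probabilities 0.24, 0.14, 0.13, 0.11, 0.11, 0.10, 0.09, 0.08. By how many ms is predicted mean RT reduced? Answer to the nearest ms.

5 ms

The RT saving is b·ΔH. Equiprobable H₀ = log₂(8) = 3.0000 bits; with the given probabilities H = 2.9108 bits.
b·(H₀ − H) = 55 × (3.0000 − 2.9108) = 4.91 ms.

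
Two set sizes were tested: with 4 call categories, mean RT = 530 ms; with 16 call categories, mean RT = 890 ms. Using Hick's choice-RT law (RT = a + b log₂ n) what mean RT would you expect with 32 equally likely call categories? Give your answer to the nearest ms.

1070 ms

Solve the two-equation system in a and b:
  b = (890 − 530) / (log₂ 16 − log₂ 4) = 360 / (4 − 2) = 180 ms/bit
  a = 530 − 180 × 2 = 170 ms
Then RT(32) = 170 + 180 × log₂ 32 = 170 + 180 × 5 ≈ 1070.000 ms.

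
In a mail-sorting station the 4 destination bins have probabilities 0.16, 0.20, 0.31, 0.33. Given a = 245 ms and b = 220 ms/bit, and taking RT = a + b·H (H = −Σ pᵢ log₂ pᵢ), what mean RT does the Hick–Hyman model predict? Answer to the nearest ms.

672 ms

H = 0.16·log₂(1/0.16) + 0.20·log₂(1/0.20) + 0.31·log₂(1/0.31) + 0.33·log₂(1/0.33) = 1.9390 bits.
RT = 245 + 220 × 1.9390 = 671.58 ms.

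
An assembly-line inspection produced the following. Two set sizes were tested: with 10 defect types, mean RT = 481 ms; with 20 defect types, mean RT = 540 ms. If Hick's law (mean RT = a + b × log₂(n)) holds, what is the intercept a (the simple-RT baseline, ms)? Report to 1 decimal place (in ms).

285.0 ms

The slope on a log₂ axis is (540 − 481) / (4.3219 − 3.3219) = 59.000 ms/bit.
Intercept: a = 481 − 59.000·log₂(10) = 285.006 ms.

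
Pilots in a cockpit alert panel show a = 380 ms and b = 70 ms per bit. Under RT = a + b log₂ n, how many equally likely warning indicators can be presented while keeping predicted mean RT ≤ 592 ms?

8

70·log₂ n ≤ 592 − 380 = 212, giving log₂ n ≤ 3.0286 and n ≤ 8.160. The largest whole number is 8.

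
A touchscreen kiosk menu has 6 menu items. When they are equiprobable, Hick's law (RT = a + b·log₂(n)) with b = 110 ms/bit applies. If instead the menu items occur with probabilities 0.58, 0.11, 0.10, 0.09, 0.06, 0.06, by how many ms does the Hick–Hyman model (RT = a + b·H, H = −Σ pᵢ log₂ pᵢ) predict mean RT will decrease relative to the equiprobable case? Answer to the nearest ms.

Equiprobable entropy H₀ = log₂ 6 = 2.5850 bits.
Skewed entropy H = −Σ pᵢ log₂ pᵢ = 1.9380 bits.
ΔRT = b·(H₀ − H) = 110 × 0.6470 = 71.16 ms.

71 ms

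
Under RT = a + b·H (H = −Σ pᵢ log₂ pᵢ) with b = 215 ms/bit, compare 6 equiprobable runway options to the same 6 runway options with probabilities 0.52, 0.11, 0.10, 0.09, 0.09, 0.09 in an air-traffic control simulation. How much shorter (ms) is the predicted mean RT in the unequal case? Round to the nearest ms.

102 ms

Equiprobable entropy H₀ = log₂ 6 = 2.5850 bits.
Skewed entropy H = −Σ pᵢ log₂ pᵢ = 2.1110 bits.
ΔRT = b·(H₀ − H) = 215 × 0.4739 = 101.90 ms.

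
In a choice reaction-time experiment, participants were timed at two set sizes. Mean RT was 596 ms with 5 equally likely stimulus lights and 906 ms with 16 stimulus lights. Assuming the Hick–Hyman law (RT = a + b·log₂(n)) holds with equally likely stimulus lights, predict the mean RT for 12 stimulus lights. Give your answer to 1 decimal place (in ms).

RT is linear in log₂ n, so two points fix the line:
  b = (906 − 596) / (log₂ 16 − log₂ 5) = 310 / (4 − 2.3219) = 184.736 ms/bit
  a = 596 − 184.736 × 2.3219 = 167.057 ms
Then RT(12) = 167.057 + 184.736 × log₂ 12 = 167.057 + 184.736 × 3.5850 ≈ 829.328 ms.

829.3 ms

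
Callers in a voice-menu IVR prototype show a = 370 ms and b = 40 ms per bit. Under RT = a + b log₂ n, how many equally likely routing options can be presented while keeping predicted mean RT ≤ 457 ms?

Set 370 + 40·log₂ n ≤ 457 → log₂ n ≤ (457 − 370)/40 = 2.1750.
So n ≤ 2^2.1750 = 4.516; the largest integer n is 4.

4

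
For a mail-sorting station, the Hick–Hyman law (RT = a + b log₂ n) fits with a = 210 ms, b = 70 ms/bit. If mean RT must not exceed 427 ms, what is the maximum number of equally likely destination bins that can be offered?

Set 210 + 70·log₂ n ≤ 427 → log₂ n ≤ (427 − 210)/70 = 3.1000.
So n ≤ 2^3.1000 = 8.574; the largest integer n is 8.

8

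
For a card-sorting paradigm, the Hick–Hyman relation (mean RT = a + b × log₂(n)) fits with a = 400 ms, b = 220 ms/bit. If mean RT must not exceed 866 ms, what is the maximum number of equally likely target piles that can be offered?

4

Set 400 + 220·log₂ n ≤ 866 → log₂ n ≤ (866 − 400)/220 = 2.1182.
So n ≤ 2^2.1182 = 4.341; the largest integer n is 4.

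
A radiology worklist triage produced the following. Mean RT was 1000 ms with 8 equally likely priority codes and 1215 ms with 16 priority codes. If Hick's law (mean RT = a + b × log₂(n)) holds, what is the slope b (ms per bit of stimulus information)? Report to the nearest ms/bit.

Slope: b = (1215 − 1000) / (log₂ 16 − log₂ 8) = 215/1.0000 = 215 ms/bit.

215 ms/bit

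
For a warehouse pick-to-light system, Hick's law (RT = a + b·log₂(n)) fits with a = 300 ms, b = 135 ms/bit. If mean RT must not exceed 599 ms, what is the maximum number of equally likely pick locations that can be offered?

4

Set 300 + 135·log₂ n ≤ 599 → log₂ n ≤ (599 − 300)/135 = 2.2148.
So n ≤ 2^2.2148 = 4.642; the largest integer n is 4.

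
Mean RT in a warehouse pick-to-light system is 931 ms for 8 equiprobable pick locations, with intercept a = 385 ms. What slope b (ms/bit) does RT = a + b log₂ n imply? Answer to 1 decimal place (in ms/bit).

log₂(8) = 3 bits.
b = (RT − a)/log₂ n = (931 − 385) / 3 = 182.000 ms/bit.

182.0 ms/bit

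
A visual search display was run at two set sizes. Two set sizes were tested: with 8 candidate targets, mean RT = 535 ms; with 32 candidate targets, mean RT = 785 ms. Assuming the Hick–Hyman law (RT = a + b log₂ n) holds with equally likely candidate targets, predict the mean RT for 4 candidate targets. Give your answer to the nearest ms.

Fit slope and intercept:
  b = (785 − 535) / (log₂ 32 − log₂ 8) = 250 / (5 − 3) = 125 ms/bit
  a = 535 − 125 × 3 = 160 ms
Then RT(4) = 160 + 125 × log₂ 4 = 160 + 125 × 2 ≈ 410.000 ms.

410 ms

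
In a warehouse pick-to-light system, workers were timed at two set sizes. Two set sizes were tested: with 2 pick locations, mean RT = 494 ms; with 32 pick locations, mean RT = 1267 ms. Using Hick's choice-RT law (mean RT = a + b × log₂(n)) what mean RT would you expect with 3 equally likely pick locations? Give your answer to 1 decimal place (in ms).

607.0 ms

Fit slope and intercept:
  b = (1267 − 494) / (log₂ 32 − log₂ 2) = 773 / (5 − 1) = 193.250 ms/bit
  a = 494 − 193.250 × 1 = 300.750 ms
Then RT(3) = 300.750 + 193.250 × log₂ 3 = 300.750 + 193.250 × 1.5850 ≈ 607.044 ms.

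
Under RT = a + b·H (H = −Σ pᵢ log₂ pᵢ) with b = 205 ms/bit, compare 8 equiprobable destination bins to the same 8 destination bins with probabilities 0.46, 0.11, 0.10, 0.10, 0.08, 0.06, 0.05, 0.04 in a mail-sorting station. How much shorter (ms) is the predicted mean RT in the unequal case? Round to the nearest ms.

The RT saving is b·ΔH. Equiprobable H₀ = log₂(8) = 3.0000 bits; with the given probabilities H = 2.4669 bits.
b·(H₀ − H) = 205 × (3.0000 − 2.4669) = 109.29 ms.

109 ms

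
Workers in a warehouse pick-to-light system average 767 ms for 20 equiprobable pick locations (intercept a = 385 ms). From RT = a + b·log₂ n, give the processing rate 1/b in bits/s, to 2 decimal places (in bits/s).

11.31 bits/s

b = (767 − 385)/log₂ 20 = 382/4.3219 = 88.386 ms per bit = 0.08839 s/bit; the reciprocal is 11.314 bits/s.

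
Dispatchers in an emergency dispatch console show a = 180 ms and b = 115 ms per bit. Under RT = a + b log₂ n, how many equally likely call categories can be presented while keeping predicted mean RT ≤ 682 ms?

Information budget: (682 − 180)/115 = 4.3652 bits, so n ≤ 2^4.3652 = 20.609 → at most 20.

20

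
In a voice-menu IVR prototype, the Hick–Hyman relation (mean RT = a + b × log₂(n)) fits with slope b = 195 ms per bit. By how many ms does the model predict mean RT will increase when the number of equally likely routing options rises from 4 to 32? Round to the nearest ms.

The intercept a cancels: ΔRT = b·(log₂ n₂ − log₂ n₁) = b·log₂(n₂/n₁).
log₂(32) − log₂(4) = log₂(32/4) = log₂(8) = 3.
ΔRT = 195 × 3.0000 = 585.000 ms.

585 ms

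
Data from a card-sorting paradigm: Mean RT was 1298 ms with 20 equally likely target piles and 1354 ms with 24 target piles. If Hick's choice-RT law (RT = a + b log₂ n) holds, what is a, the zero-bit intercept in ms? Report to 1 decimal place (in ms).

377.9 ms

Slope: b = (1354 − 1298) / (log₂ 24 − log₂ 20) = 56/0.2630 = 212.900 ms/bit.
Intercept: a = 1298 − 212.900·log₂(20) = 377.862 ms.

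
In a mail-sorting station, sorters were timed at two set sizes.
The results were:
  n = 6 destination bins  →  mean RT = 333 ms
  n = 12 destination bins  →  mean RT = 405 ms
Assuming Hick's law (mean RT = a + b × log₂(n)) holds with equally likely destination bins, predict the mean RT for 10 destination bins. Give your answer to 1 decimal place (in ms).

RT is linear in log₂ n, so two points fix the line:
  b = (405 − 333) / (log₂ 12 − log₂ 6) = 72 / (3.5850 − 2.5850) = 72.000 ms/bit
  a = 333 − 72.000 × 2.5850 = 146.883 ms
Then RT(10) = 146.883 + 72.000 × log₂ 10 = 146.883 + 72.000 × 3.3219 ≈ 386.062 ms.

386.1 ms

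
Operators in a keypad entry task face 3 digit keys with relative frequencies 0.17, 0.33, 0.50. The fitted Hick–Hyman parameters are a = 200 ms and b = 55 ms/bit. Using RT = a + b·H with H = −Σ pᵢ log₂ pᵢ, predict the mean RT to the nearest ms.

280 ms

H = 0.17·log₂(1/0.17) + 0.33·log₂(1/0.33) + 0.50·log₂(1/0.50) = 1.4624 bits.
RT = 200 + 55 × 1.4624 = 280.43 ms.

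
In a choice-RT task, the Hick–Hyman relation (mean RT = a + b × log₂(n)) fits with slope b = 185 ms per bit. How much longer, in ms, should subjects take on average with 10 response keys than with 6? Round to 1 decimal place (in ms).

136.3 ms

Only the slope matters, since a is common to both: ΔRT = b·log₂(n₂/n₁).
log₂(10) − log₂(6) = 3.3219 − 2.5850 = 0.7370.
ΔRT = 185 × 0.7370 = 136.339 ms.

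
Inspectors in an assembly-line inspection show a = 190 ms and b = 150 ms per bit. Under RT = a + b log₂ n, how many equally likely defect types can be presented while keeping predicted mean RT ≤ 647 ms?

150·log₂ n ≤ 647 − 190 = 457, giving log₂ n ≤ 3.0467 and n ≤ 8.263. The largest whole number is 8.

8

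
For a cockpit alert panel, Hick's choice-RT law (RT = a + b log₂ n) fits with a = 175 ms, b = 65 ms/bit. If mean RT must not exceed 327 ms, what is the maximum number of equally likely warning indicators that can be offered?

Information budget: (327 − 175)/65 = 2.3385 bits, so n ≤ 2^2.3385 = 5.058 → at most 5.

5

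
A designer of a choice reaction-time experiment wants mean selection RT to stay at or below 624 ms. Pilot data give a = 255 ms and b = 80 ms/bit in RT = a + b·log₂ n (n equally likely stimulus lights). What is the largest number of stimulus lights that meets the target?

24

Set 255 + 80·log₂ n ≤ 624 → log₂ n ≤ (624 − 255)/80 = 4.6125.
So n ≤ 2^4.6125 = 24.463; the largest integer n is 24.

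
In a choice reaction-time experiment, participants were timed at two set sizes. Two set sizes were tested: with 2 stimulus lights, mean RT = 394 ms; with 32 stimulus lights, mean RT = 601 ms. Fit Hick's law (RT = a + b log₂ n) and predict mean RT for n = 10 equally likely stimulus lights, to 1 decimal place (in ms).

514.2 ms

Solve the two-equation system in a and b:
  b = (601 − 394) / (log₂ 32 − log₂ 2) = 207 / (5 − 1) = 51.750 ms/bit
  a = 394 − 51.750 × 1 = 342.250 ms
Then RT(10) = 342.250 + 51.750 × log₂ 10 = 342.250 + 51.750 × 3.3219 ≈ 514.160 ms.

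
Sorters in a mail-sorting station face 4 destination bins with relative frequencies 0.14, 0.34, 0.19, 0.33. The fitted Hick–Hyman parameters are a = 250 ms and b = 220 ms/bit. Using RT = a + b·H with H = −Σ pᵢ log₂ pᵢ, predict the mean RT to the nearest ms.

670 ms

H = 0.14·log₂(1/0.14) + 0.34·log₂(1/0.34) + 0.19·log₂(1/0.19) + 0.33·log₂(1/0.33) = 1.9093 bits.
RT = 250 + 220 × 1.9093 = 670.05 ms.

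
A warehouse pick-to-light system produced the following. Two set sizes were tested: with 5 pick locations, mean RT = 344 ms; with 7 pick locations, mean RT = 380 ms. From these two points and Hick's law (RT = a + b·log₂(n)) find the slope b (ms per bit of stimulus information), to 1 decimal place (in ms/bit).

Slope: b = (380 − 344) / (log₂ 7 − log₂ 5) = 36/0.4854 = 74.162 ms/bit.

74.2 ms/bit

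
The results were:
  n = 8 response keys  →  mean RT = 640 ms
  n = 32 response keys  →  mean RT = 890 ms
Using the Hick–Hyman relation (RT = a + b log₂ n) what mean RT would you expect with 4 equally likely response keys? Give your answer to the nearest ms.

RT is linear in log₂ n, so two points fix the line:
  b = (890 − 640) / (log₂ 32 − log₂ 8) = 250 / (5 − 3) = 125 ms/bit
  a = 640 − 125 × 3 = 265 ms
Then RT(4) = 265 + 125 × log₂ 4 = 265 + 125 × 2 ≈ 515.000 ms.

515 ms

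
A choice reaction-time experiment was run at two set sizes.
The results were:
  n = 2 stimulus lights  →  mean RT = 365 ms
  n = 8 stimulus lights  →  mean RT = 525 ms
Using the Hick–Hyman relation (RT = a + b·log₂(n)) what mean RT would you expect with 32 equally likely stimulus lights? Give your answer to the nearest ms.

685 ms

With log₂ n on the abscissa the relation is linear; from the two conditions:
  b = (525 − 365) / (log₂ 8 − log₂ 2) = 160 / (3 − 1) = 80 ms/bit
  a = 365 − 80 × 1 = 285 ms
Then RT(32) = 285 + 80 × log₂ 32 = 285 + 80 × 5 ≈ 685.000 ms.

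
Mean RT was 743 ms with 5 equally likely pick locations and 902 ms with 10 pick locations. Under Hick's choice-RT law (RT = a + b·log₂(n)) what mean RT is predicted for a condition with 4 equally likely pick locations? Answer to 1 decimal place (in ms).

691.8 ms

RT is linear in log₂ n, so two points fix the line:
  b = (902 − 743) / (log₂ 10 − log₂ 5) = 159 / (3.3219 − 2.3219) = 159.000 ms/bit
  a = 743 − 159.000 × 2.3219 = 373.813 ms
Then RT(4) = 373.813 + 159.000 × log₂ 4 = 373.813 + 159.000 × 2 ≈ 691.813 ms.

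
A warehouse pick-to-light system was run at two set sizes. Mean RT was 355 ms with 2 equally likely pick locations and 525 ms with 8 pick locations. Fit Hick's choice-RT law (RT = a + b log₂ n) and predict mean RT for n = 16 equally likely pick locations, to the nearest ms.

610 ms

RT is linear in log₂ n, so two points fix the line:
  b = (525 − 355) / (log₂ 8 − log₂ 2) = 170 / (3 − 1) = 85 ms/bit
  a = 355 − 85 × 1 = 270 ms
Then RT(16) = 270 + 85 × log₂ 16 = 270 + 85 × 4 ≈ 610.000 ms.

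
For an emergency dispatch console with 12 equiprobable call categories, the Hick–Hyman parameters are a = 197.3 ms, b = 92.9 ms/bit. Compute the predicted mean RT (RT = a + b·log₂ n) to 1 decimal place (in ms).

530.3 ms

log₂(12) = 3.5850 bits, so RT = 197.3 + 92.9 × 3.5850 ≈ 530.343 ms.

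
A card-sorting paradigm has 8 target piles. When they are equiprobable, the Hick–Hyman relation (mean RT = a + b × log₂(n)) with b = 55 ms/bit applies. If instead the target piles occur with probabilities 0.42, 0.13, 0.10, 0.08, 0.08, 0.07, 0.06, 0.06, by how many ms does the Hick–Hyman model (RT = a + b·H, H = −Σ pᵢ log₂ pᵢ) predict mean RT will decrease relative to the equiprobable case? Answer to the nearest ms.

23 ms

The RT saving is b·ΔH. Equiprobable H₀ = log₂(8) = 3.0000 bits; with the given probabilities H = 2.5791 bits.
b·(H₀ − H) = 55 × (3.0000 − 2.5791) = 23.15 ms.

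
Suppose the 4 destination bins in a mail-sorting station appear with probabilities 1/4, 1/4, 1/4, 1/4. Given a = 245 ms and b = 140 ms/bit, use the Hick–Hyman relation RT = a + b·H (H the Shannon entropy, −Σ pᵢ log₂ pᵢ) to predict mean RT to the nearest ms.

525 ms

Each term −pᵢ log₂ pᵢ: 0.25·2 + 0.25·2 + 0.25·2 + 0.25·2; summed, H = 2.000 bits.
Mean RT = a + bH = 245 + 140·2.000 = 525.00 ms.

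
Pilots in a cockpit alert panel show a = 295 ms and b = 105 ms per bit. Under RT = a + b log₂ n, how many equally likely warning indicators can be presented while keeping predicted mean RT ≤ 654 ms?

105·log₂ n ≤ 654 − 295 = 359, giving log₂ n ≤ 3.4190 and n ≤ 10.696. The largest whole number is 10.

10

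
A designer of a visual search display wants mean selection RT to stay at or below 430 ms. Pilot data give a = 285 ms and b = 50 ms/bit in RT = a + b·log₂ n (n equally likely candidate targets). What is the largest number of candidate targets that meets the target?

Information budget: (430 − 285)/50 = 2.9000 bits, so n ≤ 2^2.9000 = 7.464 → at most 7.

7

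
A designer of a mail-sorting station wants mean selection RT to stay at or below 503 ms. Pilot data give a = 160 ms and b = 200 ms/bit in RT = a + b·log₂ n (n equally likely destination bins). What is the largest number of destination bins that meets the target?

Set 160 + 200·log₂ n ≤ 503 → log₂ n ≤ (503 − 160)/200 = 1.7150.
So n ≤ 2^1.7150 = 3.283; the largest integer n is 3.

3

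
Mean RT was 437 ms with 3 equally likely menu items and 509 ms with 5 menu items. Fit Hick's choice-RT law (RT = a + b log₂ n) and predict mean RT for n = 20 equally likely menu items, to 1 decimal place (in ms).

704.4 ms

Fit slope and intercept:
  b = (509 − 437) / (log₂ 5 − log₂ 3) = 72 / (2.3219 − 1.5850) = 97.698 ms/bit
  a = 437 − 97.698 × 1.5850 = 282.152 ms
Then RT(20) = 282.152 + 97.698 × log₂ 20 = 282.152 + 97.698 × 4.3219 ≈ 704.396 ms.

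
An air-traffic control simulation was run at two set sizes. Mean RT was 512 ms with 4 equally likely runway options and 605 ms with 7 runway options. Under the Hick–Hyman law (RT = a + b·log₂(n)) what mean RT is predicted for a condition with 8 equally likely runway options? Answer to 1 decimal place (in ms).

627.2 ms

Fit slope and intercept:
  b = (605 − 512) / (log₂ 7 − log₂ 4) = 93 / (2.8074 − 2) = 115.191 ms/bit
  a = 512 − 115.191 × 2 = 281.618 ms
Then RT(8) = 281.618 + 115.191 × log₂ 8 = 281.618 + 115.191 × 3 ≈ 627.191 ms.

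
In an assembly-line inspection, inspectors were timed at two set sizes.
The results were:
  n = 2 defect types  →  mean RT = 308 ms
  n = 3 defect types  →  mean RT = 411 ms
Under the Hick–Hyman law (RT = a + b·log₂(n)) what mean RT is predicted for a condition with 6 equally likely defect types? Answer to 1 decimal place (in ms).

587.1 ms

RT is linear in log₂ n, so two points fix the line:
  b = (411 − 308) / (log₂ 3 − log₂ 2) = 103 / (1.5850 − 1) = 176.080 ms/bit
  a = 308 − 176.080 × 1 = 131.920 ms
Then RT(6) = 131.920 + 176.080 × log₂ 6 = 131.920 + 176.080 × 2.5850 ≈ 587.080 ms.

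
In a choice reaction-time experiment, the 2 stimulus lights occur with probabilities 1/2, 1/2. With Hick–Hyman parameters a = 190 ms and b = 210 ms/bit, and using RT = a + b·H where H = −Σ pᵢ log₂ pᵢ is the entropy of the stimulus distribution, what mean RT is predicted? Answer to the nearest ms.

Each term −pᵢ log₂ pᵢ: 0.5·1 + 0.5·1; summed, H = 1.000 bits.
Mean RT = a + bH = 190 + 210·1.000 = 400.00 ms.

400 ms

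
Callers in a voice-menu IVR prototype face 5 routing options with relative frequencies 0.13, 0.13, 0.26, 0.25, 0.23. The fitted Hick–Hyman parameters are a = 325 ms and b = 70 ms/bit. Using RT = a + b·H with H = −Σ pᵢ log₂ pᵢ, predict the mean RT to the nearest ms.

483 ms

Entropy contributions −pᵢ log₂ pᵢ: 0.3826, 0.3826, 0.5053, 0.5000, 0.4877; sum H = 2.2582 bits.
RT = a + bH = 325 + 70·2.2582 = 483.08 ms.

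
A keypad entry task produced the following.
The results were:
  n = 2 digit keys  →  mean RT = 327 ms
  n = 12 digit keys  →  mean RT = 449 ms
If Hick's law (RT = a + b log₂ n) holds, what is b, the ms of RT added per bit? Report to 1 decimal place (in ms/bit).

47.2 ms/bit

The slope on a log₂ axis is (449 − 327) / (3.5850 − 1) = 47.196 ms/bit.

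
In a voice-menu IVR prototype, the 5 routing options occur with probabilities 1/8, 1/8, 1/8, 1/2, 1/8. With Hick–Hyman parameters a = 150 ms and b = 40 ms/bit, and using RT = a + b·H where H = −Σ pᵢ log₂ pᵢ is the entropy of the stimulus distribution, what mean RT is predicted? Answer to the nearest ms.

230 ms

Each term −pᵢ log₂ pᵢ: 0.125·3 + 0.125·3 + 0.125·3 + 0.5·1 + 0.125·3; summed, H = 2.000 bits.
Mean RT = a + bH = 150 + 40·2.000 = 230.00 ms.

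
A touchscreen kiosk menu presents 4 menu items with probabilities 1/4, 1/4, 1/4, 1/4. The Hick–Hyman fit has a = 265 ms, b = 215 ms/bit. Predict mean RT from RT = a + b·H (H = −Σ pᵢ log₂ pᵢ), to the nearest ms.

695 ms

H = −Σ pᵢ log₂ pᵢ = 0.25·2 + 0.25·2 + 0.25·2 + 0.25·2 = 2.000 bits.
RT = 265 + 215 × 2.000 = 695.00 ms.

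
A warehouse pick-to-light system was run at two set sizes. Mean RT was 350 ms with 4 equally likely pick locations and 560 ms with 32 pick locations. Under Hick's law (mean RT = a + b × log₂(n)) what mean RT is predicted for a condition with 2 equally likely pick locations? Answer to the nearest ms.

280 ms

Solve the two-equation system in a and b:
  b = (560 − 350) / (log₂ 32 − log₂ 4) = 210 / (5 − 2) = 70 ms/bit
  a = 350 − 70 × 2 = 210 ms
Then RT(2) = 210 + 70 × log₂ 2 = 210 + 70 × 1 ≈ 280.000 ms.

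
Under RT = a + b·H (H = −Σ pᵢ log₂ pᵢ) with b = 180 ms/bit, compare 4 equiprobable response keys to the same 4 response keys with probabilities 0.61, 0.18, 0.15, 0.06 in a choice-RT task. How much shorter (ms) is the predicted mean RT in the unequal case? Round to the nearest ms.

The RT saving is b·ΔH. Equiprobable H₀ = log₂(4) = 2.0000 bits; with the given probabilities H = 1.5344 bits.
b·(H₀ − H) = 180 × (2.0000 − 1.5344) = 83.81 ms.

84 ms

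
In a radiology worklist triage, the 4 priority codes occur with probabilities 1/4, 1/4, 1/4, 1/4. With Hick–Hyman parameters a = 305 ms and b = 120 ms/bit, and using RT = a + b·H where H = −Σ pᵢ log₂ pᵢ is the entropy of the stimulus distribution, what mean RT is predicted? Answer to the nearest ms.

H = −Σ pᵢ log₂ pᵢ = 0.25·2 + 0.25·2 + 0.25·2 + 0.25·2 = 2.000 bits.
RT = 305 + 120 × 2.000 = 545.00 ms.

545 ms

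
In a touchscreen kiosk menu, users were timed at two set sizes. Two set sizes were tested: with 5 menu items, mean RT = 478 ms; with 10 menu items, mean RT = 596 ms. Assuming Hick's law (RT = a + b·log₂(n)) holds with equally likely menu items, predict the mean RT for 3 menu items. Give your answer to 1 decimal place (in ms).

Solve the two-equation system in a and b:
  b = (596 − 478) / (log₂ 10 − log₂ 5) = 118 / (3.3219 − 2.3219) = 118.000 ms/bit
  a = 478 − 118.000 × 2.3219 = 204.012 ms
Then RT(3) = 204.012 + 118.000 × log₂ 3 = 204.012 + 118.000 × 1.5850 ≈ 391.038 ms.

391.0 ms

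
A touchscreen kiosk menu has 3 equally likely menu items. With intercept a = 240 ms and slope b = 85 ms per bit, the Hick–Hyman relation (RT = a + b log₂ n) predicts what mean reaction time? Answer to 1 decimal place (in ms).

374.7 ms

log₂(3) = 1.5850 bits, so RT = 240 + 85 × 1.5850 ≈ 374.722 ms.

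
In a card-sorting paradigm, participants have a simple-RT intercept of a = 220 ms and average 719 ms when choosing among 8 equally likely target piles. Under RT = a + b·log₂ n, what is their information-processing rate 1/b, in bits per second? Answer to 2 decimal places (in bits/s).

Choice component = 719 − 220 = 499 ms over log₂(8) = 3 bits.
b = 499 / 3 = 166.333 ms/bit, so 1/b = 6.012 bits/s.

6.01 bits/s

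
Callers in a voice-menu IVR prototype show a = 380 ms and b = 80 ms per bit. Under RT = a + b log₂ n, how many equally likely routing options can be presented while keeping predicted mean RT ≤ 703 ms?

Information budget: (703 − 380)/80 = 4.0375 bits, so n ≤ 2^4.0375 = 16.421 → at most 16.

16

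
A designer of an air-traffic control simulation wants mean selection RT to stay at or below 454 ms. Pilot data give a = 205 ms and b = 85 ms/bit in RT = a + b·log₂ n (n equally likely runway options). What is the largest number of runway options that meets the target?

Information budget: (454 − 205)/85 = 2.9294 bits, so n ≤ 2^2.9294 = 7.618 → at most 7.

7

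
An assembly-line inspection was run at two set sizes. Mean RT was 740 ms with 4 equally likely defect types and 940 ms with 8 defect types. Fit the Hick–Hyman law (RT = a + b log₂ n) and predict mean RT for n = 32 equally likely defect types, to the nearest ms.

RT is linear in log₂ n, so two points fix the line:
  b = (940 − 740) / (log₂ 8 − log₂ 4) = 200 / (3 − 2) = 200 ms/bit
  a = 740 − 200 × 2 = 340 ms
Then RT(32) = 340 + 200 × log₂ 32 = 340 + 200 × 5 ≈ 1340.000 ms.

1340 ms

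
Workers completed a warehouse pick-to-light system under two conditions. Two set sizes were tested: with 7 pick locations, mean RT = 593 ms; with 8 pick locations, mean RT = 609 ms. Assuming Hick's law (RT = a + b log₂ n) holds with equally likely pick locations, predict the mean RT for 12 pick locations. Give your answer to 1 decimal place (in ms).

With log₂ n on the abscissa the relation is linear; from the two conditions:
  b = (609 − 593) / (log₂ 8 − log₂ 7) = 16 / (3 − 2.8074) = 83.054 ms/bit
  a = 593 − 83.054 × 2.8074 = 359.837 ms
Then RT(12) = 359.837 + 83.054 × log₂ 12 = 359.837 + 83.054 × 3.5850 ≈ 657.584 ms.

657.6 ms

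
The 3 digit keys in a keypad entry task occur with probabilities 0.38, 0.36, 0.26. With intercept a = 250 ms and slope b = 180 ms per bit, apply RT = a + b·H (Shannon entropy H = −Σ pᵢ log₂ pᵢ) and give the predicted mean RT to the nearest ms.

H = 0.38·log₂(1/0.38) + 0.36·log₂(1/0.36) + 0.26·log₂(1/0.26) = 1.5664 bits.
RT = 250 + 180 × 1.5664 = 531.94 ms.

532 ms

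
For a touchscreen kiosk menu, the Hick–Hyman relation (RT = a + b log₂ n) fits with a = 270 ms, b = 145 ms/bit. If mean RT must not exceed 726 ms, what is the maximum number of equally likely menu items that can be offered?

Set 270 + 145·log₂ n ≤ 726 → log₂ n ≤ (726 − 270)/145 = 3.1448.
So n ≤ 2^3.1448 = 8.845; the largest integer n is 8.

8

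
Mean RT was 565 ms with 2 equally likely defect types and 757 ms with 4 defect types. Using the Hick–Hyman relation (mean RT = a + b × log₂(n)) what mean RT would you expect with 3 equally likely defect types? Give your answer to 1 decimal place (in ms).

677.3 ms

With log₂ n on the abscissa the relation is linear; from the two conditions:
  b = (757 − 565) / (log₂ 4 − log₂ 2) = 192 / (2 − 1) = 192.000 ms/bit
  a = 565 − 192.000 × 1 = 373.000 ms
Then RT(3) = 373.000 + 192.000 × log₂ 3 = 373.000 + 192.000 × 1.5850 ≈ 677.313 ms.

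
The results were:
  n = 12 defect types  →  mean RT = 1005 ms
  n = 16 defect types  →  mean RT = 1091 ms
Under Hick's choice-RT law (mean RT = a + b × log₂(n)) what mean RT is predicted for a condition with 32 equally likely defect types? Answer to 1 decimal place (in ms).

Solve the two-equation system in a and b:
  b = (1091 − 1005) / (log₂ 16 − log₂ 12) = 86 / (4 − 3.5850) = 207.210 ms/bit
  a = 1005 − 207.210 × 3.5850 = 262.159 ms
Then RT(32) = 262.159 + 207.210 × log₂ 32 = 262.159 + 207.210 × 5 ≈ 1298.210 ms.

1298.2 ms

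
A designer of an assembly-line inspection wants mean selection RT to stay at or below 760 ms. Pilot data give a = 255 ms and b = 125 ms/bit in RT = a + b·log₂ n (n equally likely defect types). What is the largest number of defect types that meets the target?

16

125·log₂ n ≤ 760 − 255 = 505, giving log₂ n ≤ 4.0400 and n ≤ 16.450. The largest whole number is 16.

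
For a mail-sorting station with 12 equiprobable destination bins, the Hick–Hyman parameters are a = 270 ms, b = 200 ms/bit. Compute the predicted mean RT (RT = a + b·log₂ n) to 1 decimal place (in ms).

987.0 ms

log₂(12) = 3.5850 bits, so RT = 270 + 200 × 3.5850 ≈ 986.993 ms.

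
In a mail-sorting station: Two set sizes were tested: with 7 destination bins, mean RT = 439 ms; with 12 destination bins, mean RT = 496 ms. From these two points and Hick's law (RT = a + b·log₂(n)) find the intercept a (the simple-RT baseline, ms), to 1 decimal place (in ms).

Slope: b = (496 − 439) / (log₂ 12 − log₂ 7) = 57/0.7776 = 73.302 ms/bit.
a = RT₁ − b·log₂ n₁ = 439 − 73.302 × 2.8074 = 233.216 ms.

233.2 ms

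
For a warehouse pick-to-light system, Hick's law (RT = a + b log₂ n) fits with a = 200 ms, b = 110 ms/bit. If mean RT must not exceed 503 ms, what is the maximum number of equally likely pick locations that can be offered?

6

Information budget: (503 − 200)/110 = 2.7545 bits, so n ≤ 2^2.7545 = 6.748 → at most 6.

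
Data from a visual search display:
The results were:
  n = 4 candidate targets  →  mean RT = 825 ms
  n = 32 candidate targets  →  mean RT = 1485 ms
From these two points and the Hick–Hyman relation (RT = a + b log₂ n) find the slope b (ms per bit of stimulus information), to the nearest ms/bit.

220 ms/bit

Slope: b = (1485 − 825) / (log₂ 32 − log₂ 4) = 660/3.0000 = 220 ms/bit.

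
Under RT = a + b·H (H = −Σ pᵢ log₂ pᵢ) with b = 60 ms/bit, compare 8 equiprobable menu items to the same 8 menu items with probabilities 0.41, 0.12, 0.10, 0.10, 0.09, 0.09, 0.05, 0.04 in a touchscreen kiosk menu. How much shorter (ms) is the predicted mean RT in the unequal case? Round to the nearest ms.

The RT saving is b·ΔH. Equiprobable H₀ = log₂(8) = 3.0000 bits; with the given probabilities H = 2.5860 bits.
b·(H₀ − H) = 60 × (3.0000 − 2.5860) = 24.84 ms.

25 ms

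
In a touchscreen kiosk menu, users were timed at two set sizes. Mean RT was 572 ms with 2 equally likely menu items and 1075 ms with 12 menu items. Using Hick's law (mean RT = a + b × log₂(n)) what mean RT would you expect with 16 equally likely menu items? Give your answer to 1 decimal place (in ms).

1155.8 ms

RT is linear in log₂ n, so two points fix the line:
  b = (1075 − 572) / (log₂ 12 − log₂ 2) = 503 / (3.5850 − 1) = 194.587 ms/bit
  a = 572 − 194.587 × 1 = 377.413 ms
Then RT(16) = 377.413 + 194.587 × log₂ 16 = 377.413 + 194.587 × 4 ≈ 1155.761 ms.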